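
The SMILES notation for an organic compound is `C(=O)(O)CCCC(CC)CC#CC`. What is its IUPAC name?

The longest carbon chain that includes the –COOH group and the multiple bond has 9 carbons, so the parent hydride is nonane.
The highest-priority functional group is a carboxylic acid (terminal –COOH), so the name ends in -oic acid.
There is one C≡C triple bond, indicated by the ending -yne.
Choose the numbering such that the carboxylic acid carbon is C-1 by definition.
This places the triple bond between C-7 and C-8; an ethyl group at C-5.
Assembling the pieces gives 5-ethylnon-7-ynoic acid.

5-ethylnon-7-ynoic acid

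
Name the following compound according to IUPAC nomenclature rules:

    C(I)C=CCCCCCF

8-fluoro-1-iodooct-2-ene

The longest chain bearing the multiple bond is 8 carbons long (octane).
A C=C double bond in the chain gives the infix -ene-.
Number the chain so that numbering from this end puts the double bond at C-2 rather than C-6.
With this numbering: the double bond between C-2 and C-3; a fluoro group at C-8; an iodo group at C-1.
Prefixes are listed alphabetically: fluoro, iodo.
Putting it together: 8-fluoro-1-iodooct-2-ene.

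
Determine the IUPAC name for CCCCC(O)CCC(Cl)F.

Counting along the main chain through the –OH group gives 8 carbons: the parent is octane.
An alcohol (–OH) is the principal characteristic group, giving the suffix -ol.
The numbering direction is chosen so that numbering from this end puts the hydroxyl group at C-4 rather than C-5.
That gives the hydroxyl at C-4; a chloro group at C-1; a fluoro group at C-1.
Substituent prefixes are cited in alphabetical order (multiplying prefixes like di-/tri- are ignored for ordering).
Putting it together: 1-chloro-1-fluorooctan-4-ol.

1-chloro-1-fluorooctan-4-ol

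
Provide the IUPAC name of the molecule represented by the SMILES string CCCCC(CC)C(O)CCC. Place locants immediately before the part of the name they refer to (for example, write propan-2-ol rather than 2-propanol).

The longest chain bearing the –OH group is 9 carbons long (nonane).
An alcohol (–OH) is the principal characteristic group, giving the suffix -ol.
Number the chain so that numbering from this end puts the hydroxyl group at C-4 rather than C-6.
With this numbering: the hydroxyl at C-4; an ethyl group at C-5.
Putting it together: 5-ethylnonan-4-ol.

5-ethylnonan-4-ol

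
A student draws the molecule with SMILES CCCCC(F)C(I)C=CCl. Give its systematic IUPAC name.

1-chloro-4-fluoro-3-iodooct-1-ene

Counting along the main chain through the multiple bond gives 8 carbons: the parent is octane.
A C=C double bond in the chain gives the infix -ene-.
Number the chain so that numbering from this end puts the double bond at C-1 rather than C-7.
With this numbering: the double bond between C-1 and C-2; a chloro group at C-1; a fluoro group at C-4; an iodo group at C-3.
The substituents are ordered alphabetically, ignoring any di-/tri- multipliers.
Putting it together: 1-chloro-4-fluoro-3-iodooct-1-ene.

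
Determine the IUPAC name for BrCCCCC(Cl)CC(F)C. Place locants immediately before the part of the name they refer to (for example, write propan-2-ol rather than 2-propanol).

The longest continuous carbon chain has 8 atoms, so the parent hydride is octane.
Number the chain so that the substituent locant set {1,5,7} is lower than {2,4,8} at the first point of difference.
This places a bromo group at C-1; a chloro group at C-5; a fluoro group at C-7.
Substituent prefixes are cited in alphabetical order (multiplying prefixes like di-/tri- are ignored for ordering).
The name is 1-bromo-5-chloro-7-fluorooctane.

1-bromo-5-chloro-7-fluorooctane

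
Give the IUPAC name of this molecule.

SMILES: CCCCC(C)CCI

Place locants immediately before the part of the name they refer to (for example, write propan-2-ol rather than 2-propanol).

The parent chain contains 7 carbons (heptane).
Choose the numbering such that the substituent locant set {1,3} is lower than {5,7} at the first point of difference.
With this numbering: an iodo group at C-1; a methyl group at C-3.
Prefixes are listed alphabetically: iodo, methyl.
Putting it together: 1-iodo-3-methylheptane.

1-iodo-3-methylheptane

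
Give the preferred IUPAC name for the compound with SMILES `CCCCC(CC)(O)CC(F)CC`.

5-ethyl-3-fluorononan-5-ol

The longest carbon chain that includes the –OH group has 9 carbons, so the parent hydride is nonane.
An alcohol (–OH) is the principal characteristic group, giving the suffix -ol.
Choose the numbering such that the substituent locant set {3,5} is lower than {5,7} at the first point of difference.
That gives the hydroxyl at C-5; an ethyl group at C-5; a fluoro group at C-3.
Prefixes are listed alphabetically: ethyl, fluoro.
Assembling the pieces gives 5-ethyl-3-fluorononan-5-ol.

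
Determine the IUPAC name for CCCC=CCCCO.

The longest chain bearing the –OH group and the multiple bond is 8 carbons long (octane).
The principal characteristic group is an alcohol (–OH), named with the suffix -ol.
There is one C=C double bond, indicated by the ending -ene.
The numbering direction is chosen so that numbering from this end puts the hydroxyl group at C-1 rather than C-8.
This places the hydroxyl at C-1; the double bond between C-4 and C-5.
Putting it together: oct-4-en-1-ol.

oct-4-en-1-ol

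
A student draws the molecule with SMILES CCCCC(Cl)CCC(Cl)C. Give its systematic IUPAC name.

2,5-dichlorononane

The parent chain contains 9 carbons (nonane).
Choose the numbering such that the substituent locant set {2,5} is lower than {5,8} at the first point of difference.
That gives chloro groups at C-2 and C-5.
Assembling the pieces gives 2,5-dichlorononane.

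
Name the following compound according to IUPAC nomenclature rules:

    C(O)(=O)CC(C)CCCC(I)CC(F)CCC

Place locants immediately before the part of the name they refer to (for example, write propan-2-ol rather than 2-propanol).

9-fluoro-7-iodo-3-methyldodecanoic acid

The longest chain bearing the –COOH group is 12 carbons long (dodecane).
The highest-priority functional group is a carboxylic acid (terminal –COOH), so the name ends in -oic acid.
Choose the numbering such that the carboxylic acid carbon is C-1 by definition.
With this numbering: a fluoro group at C-9; an iodo group at C-7; a methyl group at C-3.
Prefixes are listed alphabetically: fluoro, iodo, methyl.
Putting it together: 9-fluoro-7-iodo-3-methyldodecanoic acid.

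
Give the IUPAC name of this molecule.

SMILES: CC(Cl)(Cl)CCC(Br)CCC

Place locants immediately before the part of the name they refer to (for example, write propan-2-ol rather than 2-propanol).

5-bromo-2,2-dichlorooctane

The parent chain contains 8 carbons (octane).
The numbering direction is chosen so that the substituent locant set {2,2,5} is lower than {4,7,7} at the first point of difference.
With this numbering: a bromo group at C-5; two chloro groups at C-2.
The substituents are ordered alphabetically, ignoring any di-/tri- multipliers.
The name is 5-bromo-2,2-dichlorooctane.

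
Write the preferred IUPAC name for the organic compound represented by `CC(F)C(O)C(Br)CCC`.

The longest carbon chain that includes the –OH group has 7 carbons, so the parent hydride is heptane.
The principal characteristic group is an alcohol (–OH), named with the suffix -ol.
Choose the numbering such that numbering from this end puts the hydroxyl group at C-3 rather than C-5.
This places the hydroxyl at C-3; a bromo group at C-4; a fluoro group at C-2.
Prefixes are listed alphabetically: bromo, fluoro.
Putting it together: 4-bromo-2-fluoroheptan-3-ol.

4-bromo-2-fluoroheptan-3-ol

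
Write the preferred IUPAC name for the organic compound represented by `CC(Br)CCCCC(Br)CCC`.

The parent chain contains 10 carbons (decane).
Number the chain so that the substituent locant set {2,7} is lower than {4,9} at the first point of difference.
That gives bromo groups at C-2 and C-7.
Assembling the pieces gives 2,7-dibromodecane.

2,7-dibromodecane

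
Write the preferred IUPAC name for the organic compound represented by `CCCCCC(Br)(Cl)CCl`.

The parent chain contains 7 carbons (heptane).
The numbering direction is chosen so that the substituent locant set {1,2,2} is lower than {6,6,7} at the first point of difference.
This places a bromo group at C-2; chloro groups at C-1 and C-2.
Prefixes are listed alphabetically: bromo, chloro.
The name is 2-bromo-1,2-dichloroheptane.

2-bromo-1,2-dichloroheptane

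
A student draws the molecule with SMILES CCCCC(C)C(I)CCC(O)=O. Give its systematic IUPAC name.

Counting along the main chain through the –COOH group gives 9 carbons: the parent is nonane.
A carboxylic acid (terminal –COOH) is the principal characteristic group, giving the suffix -oic acid.
Choose the numbering such that the carboxylic acid carbon is C-1 by definition.
That gives an iodo group at C-4; a methyl group at C-5.
Substituent prefixes are cited in alphabetical order (multiplying prefixes like di-/tri- are ignored for ordering).
Assembling the pieces gives 4-iodo-5-methylnonanoic acid.

4-iodo-5-methylnonanoic acid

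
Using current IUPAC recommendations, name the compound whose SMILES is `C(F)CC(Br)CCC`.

3-bromo-1-fluorohexane

The longest continuous carbon chain has 6 atoms, so the parent hydride is hexane.
Choose the numbering such that the substituent locant set {1,3} is lower than {4,6} at the first point of difference.
With this numbering: a bromo group at C-3; a fluoro group at C-1.
The substituents are ordered alphabetically, ignoring any di-/tri- multipliers.
The name is 3-bromo-1-fluorohexane.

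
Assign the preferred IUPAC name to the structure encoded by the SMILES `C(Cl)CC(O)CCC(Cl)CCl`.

The longest chain bearing the –OH group is 7 carbons long (heptane).
The principal characteristic group is an alcohol (–OH), named with the suffix -ol.
The numbering direction is chosen so that numbering from this end puts the hydroxyl group at C-3 rather than C-5.
This places the hydroxyl at C-3; chloro groups at C-1 and C-6 and C-7.
The name is 1,6,7-trichloroheptan-3-ol.

1,6,7-trichloroheptan-3-ol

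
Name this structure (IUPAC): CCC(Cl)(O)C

2-chlorobutan-2-ol

Counting along the main chain through the –OH group gives 4 carbons: the parent is butane.
An alcohol (–OH) is the principal characteristic group, giving the suffix -ol.
Choose the numbering such that numbering from this end puts the hydroxyl group at C-2 rather than C-3.
This places the hydroxyl at C-2; a chloro group at C-2.
The name is 2-chlorobutan-2-ol.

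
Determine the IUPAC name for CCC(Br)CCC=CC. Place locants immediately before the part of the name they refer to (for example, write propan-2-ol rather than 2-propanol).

The longest carbon chain that includes the multiple bond has 8 carbons, so the parent hydride is octane.
There is one C=C double bond, indicated by the ending -ene.
Number the chain so that numbering from this end puts the double bond at C-2 rather than C-6.
This places the double bond between C-2 and C-3; a bromo group at C-6.
Assembling the pieces gives 6-bromooct-2-ene.

6-bromooct-2-ene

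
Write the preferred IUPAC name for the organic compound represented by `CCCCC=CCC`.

oct-3-ene

The longest chain bearing the multiple bond is 8 carbons long (octane).
A C=C double bond in the chain gives the infix -ene-.
Number the chain so that numbering from this end puts the double bond at C-3 rather than C-5.
That gives the double bond between C-3 and C-4.
The name is oct-3-ene.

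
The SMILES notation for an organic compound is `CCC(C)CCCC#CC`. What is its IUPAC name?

7-methylnon-2-yne

The longest carbon chain that includes the multiple bond has 9 carbons, so the parent hydride is nonane.
There is one C≡C triple bond, indicated by the ending -yne.
The numbering direction is chosen so that numbering from this end puts the triple bond at C-2 rather than C-7.
With this numbering: the triple bond between C-2 and C-3; a methyl group at C-7.
Putting it together: 7-methylnon-2-yne.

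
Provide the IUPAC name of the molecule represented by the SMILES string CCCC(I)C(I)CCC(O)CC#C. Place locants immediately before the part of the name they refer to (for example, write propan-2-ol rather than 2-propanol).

7,8-diiodoundec-1-yn-4-ol

The longest carbon chain that includes the –OH group and the multiple bond has 11 carbons, so the parent hydride is undecane.
The principal characteristic group is an alcohol (–OH), named with the suffix -ol.
There is one C≡C triple bond, indicated by the ending -yne.
Choose the numbering such that numbering from this end puts the hydroxyl group at C-4 rather than C-8.
This places the hydroxyl at C-4; the triple bond between C-1 and C-2; iodo groups at C-7 and C-8.
Assembling the pieces gives 7,8-diiodoundec-1-yn-4-ol.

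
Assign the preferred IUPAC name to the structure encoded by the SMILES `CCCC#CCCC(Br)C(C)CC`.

The longest chain bearing the multiple bond is 11 carbons long (undecane).
There is one C≡C triple bond, indicated by the ending -yne.
Number the chain so that numbering from this end puts the triple bond at C-4 rather than C-7.
This places the triple bond between C-4 and C-5; a bromo group at C-8; a methyl group at C-9.
Substituent prefixes are cited in alphabetical order (multiplying prefixes like di-/tri- are ignored for ordering).
The name is 8-bromo-9-methylundec-4-yne.

8-bromo-9-methylundec-4-yne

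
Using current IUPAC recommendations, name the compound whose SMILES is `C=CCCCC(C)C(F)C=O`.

Counting along the main chain through the –CHO group and the multiple bond gives 8 carbons: the parent is octane.
The principal characteristic group is an aldehyde (terminal –CHO), named with the suffix -al.
The chain contains a C=C double bond, so the unsaturation ending is -ene.
Number the chain so that the aldehyde carbon is C-1 by definition.
That gives the double bond between C-7 and C-8; a fluoro group at C-2; a methyl group at C-3.
The substituents are ordered alphabetically, ignoring any di-/tri- multipliers.
The name is 2-fluoro-3-methyloct-7-enal.

2-fluoro-3-methyloct-7-enal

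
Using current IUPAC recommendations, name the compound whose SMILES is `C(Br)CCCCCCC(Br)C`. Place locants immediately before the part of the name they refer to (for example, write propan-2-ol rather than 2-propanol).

1,8-dibromononane

The longest continuous carbon chain has 9 atoms, so the parent hydride is nonane.
The numbering direction is chosen so that the substituent locant set {1,8} is lower than {2,9} at the first point of difference.
That gives bromo groups at C-1 and C-8.
Assembling the pieces gives 1,8-dibromononane.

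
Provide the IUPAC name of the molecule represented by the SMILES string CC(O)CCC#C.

hex-5-yn-2-ol

The longest chain bearing the –OH group and the multiple bond is 6 carbons long (hexane).
The highest-priority functional group is an alcohol (–OH), so the name ends in -ol.
The chain contains a C≡C triple bond, so the unsaturation ending is -yne.
Choose the numbering such that numbering from this end puts the hydroxyl group at C-2 rather than C-5.
With this numbering: the hydroxyl at C-2; the triple bond between C-5 and C-6.
Putting it together: hex-5-yn-2-ol.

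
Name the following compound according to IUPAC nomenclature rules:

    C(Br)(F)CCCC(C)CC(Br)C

1,7-dibromo-1-fluoro-5-methyloctane

The longest continuous carbon chain has 8 atoms, so the parent hydride is octane.
Choose the numbering such that the substituent locant set {1,1,5,7} is lower than {2,4,8,8} at the first point of difference.
That gives bromo groups at C-1 and C-7; a fluoro group at C-1; a methyl group at C-5.
Prefixes are listed alphabetically: bromo, fluoro, methyl.
Putting it together: 1,7-dibromo-1-fluoro-5-methyloctane.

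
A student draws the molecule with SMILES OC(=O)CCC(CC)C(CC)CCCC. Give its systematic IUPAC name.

4,5-diethylnonanoic acid

The longest chain bearing the –COOH group is 9 carbons long (nonane).
The highest-priority functional group is a carboxylic acid (terminal –COOH), so the name ends in -oic acid.
Number the chain so that the carboxylic acid carbon is C-1 by definition.
With this numbering: ethyl groups at C-4 and C-5.
Putting it together: 4,5-diethylnonanoic acid.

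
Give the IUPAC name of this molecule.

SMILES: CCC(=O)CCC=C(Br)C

7-bromooct-6-en-3-one

Counting along the main chain through the carbonyl and the multiple bond gives 8 carbons: the parent is octane.
A ketone (C=O on an internal carbon) is the principal characteristic group, giving the suffix -one.
The chain contains a C=C double bond, so the unsaturation ending is -ene.
Number the chain so that numbering from this end puts the carbonyl group at C-3 rather than C-6.
This places the carbonyl at C-3; the double bond between C-6 and C-7; a bromo group at C-7.
The name is 7-bromooct-6-en-3-one.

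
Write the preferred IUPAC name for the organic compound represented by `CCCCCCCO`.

heptan-1-ol

Counting along the main chain through the –OH group gives 7 carbons: the parent is heptane.
The principal characteristic group is an alcohol (–OH), named with the suffix -ol.
The numbering direction is chosen so that numbering from this end puts the hydroxyl group at C-1 rather than C-7.
With this numbering: the hydroxyl at C-1.
The name is heptan-1-ol.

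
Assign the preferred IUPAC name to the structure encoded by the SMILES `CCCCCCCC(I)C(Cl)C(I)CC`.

4-chloro-3,5-diiodododecane

The longest continuous carbon chain has 12 atoms, so the parent hydride is dodecane.
Choose the numbering such that the substituent locant set {3,4,5} is lower than {8,9,10} at the first point of difference.
That gives a chloro group at C-4; iodo groups at C-3 and C-5.
Substituent prefixes are cited in alphabetical order (multiplying prefixes like di-/tri- are ignored for ordering).
Assembling the pieces gives 4-chloro-3,5-diiodododecane.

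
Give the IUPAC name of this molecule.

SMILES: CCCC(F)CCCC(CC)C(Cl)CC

The longest carbon chain is 11 atoms: the parent is undecane.
The numbering direction is chosen so that the substituent locant set {3,4,8} is lower than {4,8,9} at the first point of difference.
With this numbering: a chloro group at C-3; an ethyl group at C-4; a fluoro group at C-8.
Prefixes are listed alphabetically: chloro, ethyl, fluoro.
Assembling the pieces gives 3-chloro-4-ethyl-8-fluoroundecane.

3-chloro-4-ethyl-8-fluoroundecane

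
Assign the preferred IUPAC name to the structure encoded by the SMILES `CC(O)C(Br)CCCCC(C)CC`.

The longest chain bearing the –OH group is 10 carbons long (decane).
An alcohol (–OH) is the principal characteristic group, giving the suffix -ol.
Choose the numbering such that numbering from this end puts the hydroxyl group at C-2 rather than C-9.
This places the hydroxyl at C-2; a bromo group at C-3; a methyl group at C-8.
The substituents are ordered alphabetically, ignoring any di-/tri- multipliers.
The name is 3-bromo-8-methyldecan-2-ol.

3-bromo-8-methyldecan-2-ol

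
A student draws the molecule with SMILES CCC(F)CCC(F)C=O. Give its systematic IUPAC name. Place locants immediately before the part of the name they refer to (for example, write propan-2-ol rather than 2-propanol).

Counting along the main chain through the –CHO group gives 7 carbons: the parent is heptane.
The principal characteristic group is an aldehyde (terminal –CHO), named with the suffix -al.
The numbering direction is chosen so that the aldehyde carbon is C-1 by definition.
That gives fluoro groups at C-2 and C-5.
The name is 2,5-difluoroheptanal.

2,5-difluoroheptanal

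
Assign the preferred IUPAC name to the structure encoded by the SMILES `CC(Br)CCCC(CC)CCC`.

2-bromo-6-ethylnonane

The longest continuous carbon chain has 9 atoms, so the parent hydride is nonane.
The numbering direction is chosen so that the substituent locant set {2,6} is lower than {4,8} at the first point of difference.
That gives a bromo group at C-2; an ethyl group at C-6.
The substituents are ordered alphabetically, ignoring any di-/tri- multipliers.
Putting it together: 2-bromo-6-ethylnonane.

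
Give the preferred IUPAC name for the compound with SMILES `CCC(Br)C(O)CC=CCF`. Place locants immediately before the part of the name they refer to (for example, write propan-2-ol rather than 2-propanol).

3-bromo-8-fluorooct-6-en-4-ol

The longest carbon chain that includes the –OH group and the multiple bond has 8 carbons, so the parent hydride is octane.
The highest-priority functional group is an alcohol (–OH), so the name ends in -ol.
A C=C double bond in the chain gives the infix -ene-.
The numbering direction is chosen so that numbering from this end puts the hydroxyl group at C-4 rather than C-5.
With this numbering: the hydroxyl at C-4; the double bond between C-6 and C-7; a bromo group at C-3; a fluoro group at C-8.
Substituent prefixes are cited in alphabetical order (multiplying prefixes like di-/tri- are ignored for ordering).
The name is 3-bromo-8-fluorooct-6-en-4-ol.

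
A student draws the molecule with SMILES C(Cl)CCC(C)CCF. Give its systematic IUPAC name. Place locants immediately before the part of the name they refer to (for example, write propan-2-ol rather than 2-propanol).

The longest carbon chain is 6 atoms: the parent is hexane.
Choose the numbering such that the substituent locant set {1,3,6} is lower than {1,4,6} at the first point of difference.
That gives a chloro group at C-6; a fluoro group at C-1; a methyl group at C-3.
Substituent prefixes are cited in alphabetical order (multiplying prefixes like di-/tri- are ignored for ordering).
The name is 6-chloro-1-fluoro-3-methylhexane.

6-chloro-1-fluoro-3-methylhexane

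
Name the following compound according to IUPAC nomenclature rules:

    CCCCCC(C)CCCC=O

5-methyldecanal

The longest carbon chain that includes the –CHO group has 10 carbons, so the parent hydride is decane.
An aldehyde (terminal –CHO) is the principal characteristic group, giving the suffix -al.
Choose the numbering such that the aldehyde carbon is C-1 by definition.
With this numbering: a methyl group at C-5.
Putting it together: 5-methyldecanal.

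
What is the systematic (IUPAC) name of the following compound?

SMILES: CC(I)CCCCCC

2-iodooctane

The longest carbon chain is 8 atoms: the parent is octane.
Number the chain so that the substituent locant set {2} is lower than {7} at the first point of difference.
This places an iodo group at C-2.
The name is 2-iodooctane.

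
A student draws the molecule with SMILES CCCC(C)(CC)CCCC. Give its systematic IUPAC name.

The parent chain contains 8 carbons (octane).
Number the chain so that the substituent locant set {4,4} is lower than {5,5} at the first point of difference.
That gives an ethyl group at C-4; a methyl group at C-4.
Substituent prefixes are cited in alphabetical order (multiplying prefixes like di-/tri- are ignored for ordering).
Assembling the pieces gives 4-ethyl-4-methyloctane.

4-ethyl-4-methyloctane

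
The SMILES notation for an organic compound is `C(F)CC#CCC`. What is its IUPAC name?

1-fluorohex-3-yne

The longest carbon chain that includes the multiple bond has 6 carbons, so the parent hydride is hexane.
There is one C≡C triple bond, indicated by the ending -yne.
The numbering direction is chosen so that the substituent locant set {1} is lower than {6} at the first point of difference.
This places the triple bond between C-3 and C-4; a fluoro group at C-1.
Putting it together: 1-fluorohex-3-yne.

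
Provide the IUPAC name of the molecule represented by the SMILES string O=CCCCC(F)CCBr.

The longest chain bearing the –CHO group is 7 carbons long (heptane).
The highest-priority functional group is an aldehyde (terminal –CHO), so the name ends in -al.
Number the chain so that the aldehyde carbon is C-1 by definition.
With this numbering: a bromo group at C-7; a fluoro group at C-5.
Substituent prefixes are cited in alphabetical order (multiplying prefixes like di-/tri- are ignored for ordering).
The name is 7-bromo-5-fluoroheptanal.

7-bromo-5-fluoroheptanal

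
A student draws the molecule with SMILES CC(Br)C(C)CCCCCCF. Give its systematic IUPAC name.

The longest carbon chain is 9 atoms: the parent is nonane.
The numbering direction is chosen so that the substituent locant set {1,7,8} is lower than {2,3,9} at the first point of difference.
This places a bromo group at C-8; a fluoro group at C-1; a methyl group at C-7.
Substituent prefixes are cited in alphabetical order (multiplying prefixes like di-/tri- are ignored for ordering).
Putting it together: 8-bromo-1-fluoro-7-methylnonane.

8-bromo-1-fluoro-7-methylnonane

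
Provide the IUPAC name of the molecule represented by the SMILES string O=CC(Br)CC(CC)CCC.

The longest chain bearing the –CHO group is 7 carbons long (heptane).
An aldehyde (terminal –CHO) is the principal characteristic group, giving the suffix -al.
Choose the numbering such that the aldehyde carbon is C-1 by definition.
With this numbering: a bromo group at C-2; an ethyl group at C-4.
Substituent prefixes are cited in alphabetical order (multiplying prefixes like di-/tri- are ignored for ordering).
The name is 2-bromo-4-ethylheptanal.

2-bromo-4-ethylheptanal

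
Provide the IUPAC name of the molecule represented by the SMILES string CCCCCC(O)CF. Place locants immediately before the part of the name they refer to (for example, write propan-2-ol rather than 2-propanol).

1-fluoroheptan-2-ol

The longest chain bearing the –OH group is 7 carbons long (heptane).
The highest-priority functional group is an alcohol (–OH), so the name ends in -ol.
Number the chain so that numbering from this end puts the hydroxyl group at C-2 rather than C-6.
With this numbering: the hydroxyl at C-2; a fluoro group at C-1.
Assembling the pieces gives 1-fluoroheptan-2-ol.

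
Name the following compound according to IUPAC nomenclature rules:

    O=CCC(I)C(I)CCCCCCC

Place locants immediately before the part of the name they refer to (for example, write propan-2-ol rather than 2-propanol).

3,4-diiodoundecanal

Counting along the main chain through the –CHO group gives 11 carbons: the parent is undecane.
The highest-priority functional group is an aldehyde (terminal –CHO), so the name ends in -al.
The numbering direction is chosen so that the aldehyde carbon is C-1 by definition.
That gives iodo groups at C-3 and C-4.
Putting it together: 3,4-diiodoundecanal.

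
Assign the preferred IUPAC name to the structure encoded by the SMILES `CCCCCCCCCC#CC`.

The longest carbon chain that includes the multiple bond has 12 carbons, so the parent hydride is dodecane.
A C≡C triple bond in the chain gives the infix -yne-.
The numbering direction is chosen so that numbering from this end puts the triple bond at C-2 rather than C-10.
This places the triple bond between C-2 and C-3.
The name is dodec-2-yne.

dodec-2-yne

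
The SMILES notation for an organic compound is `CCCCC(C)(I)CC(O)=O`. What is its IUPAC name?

3-iodo-3-methylheptanoic acid

The longest chain bearing the –COOH group is 7 carbons long (heptane).
The principal characteristic group is a carboxylic acid (terminal –COOH), named with the suffix -oic acid.
Choose the numbering such that the carboxylic acid carbon is C-1 by definition.
With this numbering: an iodo group at C-3; a methyl group at C-3.
Prefixes are listed alphabetically: iodo, methyl.
Putting it together: 3-iodo-3-methylheptanoic acid.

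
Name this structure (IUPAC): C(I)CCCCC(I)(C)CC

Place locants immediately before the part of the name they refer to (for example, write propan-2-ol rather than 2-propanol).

1,6-diiodo-6-methyloctane

The longest continuous carbon chain has 8 atoms, so the parent hydride is octane.
Number the chain so that the substituent locant set {1,6,6} is lower than {3,3,8} at the first point of difference.
This places iodo groups at C-1 and C-6; a methyl group at C-6.
Prefixes are listed alphabetically: iodo, methyl.
The name is 1,6-diiodo-6-methyloctane.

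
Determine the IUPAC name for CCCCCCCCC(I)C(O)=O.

2-iododecanoic acid

Counting along the main chain through the –COOH group gives 10 carbons: the parent is decane.
The highest-priority functional group is a carboxylic acid (terminal –COOH), so the name ends in -oic acid.
Number the chain so that the carboxylic acid carbon is C-1 by definition.
That gives an iodo group at C-2.
Assembling the pieces gives 2-iododecanoic acid.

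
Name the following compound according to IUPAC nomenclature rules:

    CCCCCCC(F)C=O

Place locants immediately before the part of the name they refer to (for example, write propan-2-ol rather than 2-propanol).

Counting along the main chain through the –CHO group gives 8 carbons: the parent is octane.
An aldehyde (terminal –CHO) is the principal characteristic group, giving the suffix -al.
Number the chain so that the aldehyde carbon is C-1 by definition.
That gives a fluoro group at C-2.
Assembling the pieces gives 2-fluorooctanal.

2-fluorooctanal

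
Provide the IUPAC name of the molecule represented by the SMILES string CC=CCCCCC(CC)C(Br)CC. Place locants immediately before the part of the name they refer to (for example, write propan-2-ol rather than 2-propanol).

9-bromo-8-ethylundec-2-ene

The longest carbon chain that includes the multiple bond has 11 carbons, so the parent hydride is undecane.
There is one C=C double bond, indicated by the ending -ene.
The numbering direction is chosen so that numbering from this end puts the double bond at C-2 rather than C-9.
With this numbering: the double bond between C-2 and C-3; a bromo group at C-9; an ethyl group at C-8.
Prefixes are listed alphabetically: bromo, ethyl.
The name is 9-bromo-8-ethylundec-2-ene.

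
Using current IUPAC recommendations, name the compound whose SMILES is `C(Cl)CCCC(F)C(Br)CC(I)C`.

The parent chain contains 9 carbons (nonane).
The numbering direction is chosen so that the substituent locant set {1,5,6,8} is lower than {2,4,5,9} at the first point of difference.
That gives a bromo group at C-6; a chloro group at C-1; a fluoro group at C-5; an iodo group at C-8.
Prefixes are listed alphabetically: bromo, chloro, fluoro, iodo.
Putting it together: 6-bromo-1-chloro-5-fluoro-8-iodononane.

6-bromo-1-chloro-5-fluoro-8-iodononane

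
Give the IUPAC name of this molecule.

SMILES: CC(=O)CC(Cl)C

The longest carbon chain that includes the carbonyl has 5 carbons, so the parent hydride is pentane.
The highest-priority functional group is a ketone (C=O on an internal carbon), so the name ends in -one.
The numbering direction is chosen so that numbering from this end puts the carbonyl group at C-2 rather than C-4.
That gives the carbonyl at C-2; a chloro group at C-4.
The name is 4-chloropentan-2-one.

4-chloropentan-2-one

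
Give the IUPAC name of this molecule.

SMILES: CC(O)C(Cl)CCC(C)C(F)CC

3-chloro-7-fluoro-6-methylnonan-2-ol

Counting along the main chain through the –OH group gives 9 carbons: the parent is nonane.
The principal characteristic group is an alcohol (–OH), named with the suffix -ol.
The numbering direction is chosen so that numbering from this end puts the hydroxyl group at C-2 rather than C-8.
With this numbering: the hydroxyl at C-2; a chloro group at C-3; a fluoro group at C-7; a methyl group at C-6.
Prefixes are listed alphabetically: chloro, fluoro, methyl.
Assembling the pieces gives 3-chloro-7-fluoro-6-methylnonan-2-ol.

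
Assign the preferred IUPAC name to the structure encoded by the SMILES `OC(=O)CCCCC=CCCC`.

The longest carbon chain that includes the –COOH group and the multiple bond has 10 carbons, so the parent hydride is decane.
A carboxylic acid (terminal –COOH) is the principal characteristic group, giving the suffix -oic acid.
A C=C double bond in the chain gives the infix -ene-.
Choose the numbering such that the carboxylic acid carbon is C-1 by definition.
With this numbering: the double bond between C-6 and C-7.
The name is dec-6-enoic acid.

dec-6-enoic acid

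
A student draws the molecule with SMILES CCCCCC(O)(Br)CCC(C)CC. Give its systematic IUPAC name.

6-bromo-3-methylundecan-6-ol

Counting along the main chain through the –OH group gives 11 carbons: the parent is undecane.
The principal characteristic group is an alcohol (–OH), named with the suffix -ol.
The numbering direction is chosen so that the substituent locant set {3,6} is lower than {6,9} at the first point of difference.
That gives the hydroxyl at C-6; a bromo group at C-6; a methyl group at C-3.
Prefixes are listed alphabetically: bromo, methyl.
The name is 6-bromo-3-methylundecan-6-ol.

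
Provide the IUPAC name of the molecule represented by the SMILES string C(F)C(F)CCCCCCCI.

1,2-difluoro-9-iodononane

The parent chain contains 9 carbons (nonane).
Choose the numbering such that the substituent locant set {1,2,9} is lower than {1,8,9} at the first point of difference.
This places fluoro groups at C-1 and C-2; an iodo group at C-9.
Substituent prefixes are cited in alphabetical order (multiplying prefixes like di-/tri- are ignored for ordering).
The name is 1,2-difluoro-9-iodononane.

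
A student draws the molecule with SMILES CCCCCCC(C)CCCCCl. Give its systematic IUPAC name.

1-chloro-5-methylundecane

The longest continuous carbon chain has 11 atoms, so the parent hydride is undecane.
Number the chain so that the substituent locant set {1,5} is lower than {7,11} at the first point of difference.
That gives a chloro group at C-1; a methyl group at C-5.
The substituents are ordered alphabetically, ignoring any di-/tri- multipliers.
Assembling the pieces gives 1-chloro-5-methylundecane.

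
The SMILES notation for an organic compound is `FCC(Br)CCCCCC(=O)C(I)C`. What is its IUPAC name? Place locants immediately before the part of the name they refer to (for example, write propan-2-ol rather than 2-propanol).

The longest chain bearing the carbonyl is 10 carbons long (decane).
A ketone (C=O on an internal carbon) is the principal characteristic group, giving the suffix -one.
Number the chain so that numbering from this end puts the carbonyl group at C-3 rather than C-8.
That gives the carbonyl at C-3; a bromo group at C-9; a fluoro group at C-10; an iodo group at C-2.
The substituents are ordered alphabetically, ignoring any di-/tri- multipliers.
Assembling the pieces gives 9-bromo-10-fluoro-2-iododecan-3-one.

9-bromo-10-fluoro-2-iododecan-3-one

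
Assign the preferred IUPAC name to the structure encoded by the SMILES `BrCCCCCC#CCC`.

The longest carbon chain that includes the multiple bond has 9 carbons, so the parent hydride is nonane.
The chain contains a C≡C triple bond, so the unsaturation ending is -yne.
Choose the numbering such that numbering from this end puts the triple bond at C-3 rather than C-6.
This places the triple bond between C-3 and C-4; a bromo group at C-9.
Putting it together: 9-bromonon-3-yne.

9-bromonon-3-yne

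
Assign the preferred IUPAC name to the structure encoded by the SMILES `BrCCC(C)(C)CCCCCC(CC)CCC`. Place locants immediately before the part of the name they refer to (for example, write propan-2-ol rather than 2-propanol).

The longest carbon chain is 12 atoms: the parent is dodecane.
Choose the numbering such that the substituent locant set {1,3,3,9} is lower than {4,10,10,12} at the first point of difference.
This places a bromo group at C-1; an ethyl group at C-9; two methyl groups at C-3.
The substituents are ordered alphabetically, ignoring any di-/tri- multipliers.
Putting it together: 1-bromo-9-ethyl-3,3-dimethyldodecane.

1-bromo-9-ethyl-3,3-dimethyldodecane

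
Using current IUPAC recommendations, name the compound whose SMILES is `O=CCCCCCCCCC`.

The longest carbon chain that includes the –CHO group has 10 carbons, so the parent hydride is decane.
The highest-priority functional group is an aldehyde (terminal –CHO), so the name ends in -al.
Choose the numbering such that the aldehyde carbon is C-1 by definition.
The name is decanal.

decanal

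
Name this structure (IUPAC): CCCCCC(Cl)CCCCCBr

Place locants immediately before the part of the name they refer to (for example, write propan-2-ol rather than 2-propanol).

1-bromo-6-chloroundecane

The parent chain contains 11 carbons (undecane).
The numbering direction is chosen so that the substituent locant set {1,6} is lower than {6,11} at the first point of difference.
That gives a bromo group at C-1; a chloro group at C-6.
Prefixes are listed alphabetically: bromo, chloro.
Putting it together: 1-bromo-6-chloroundecane.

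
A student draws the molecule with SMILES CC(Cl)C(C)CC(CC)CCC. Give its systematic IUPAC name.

2-chloro-5-ethyl-3-methyloctane

The parent chain contains 8 carbons (octane).
Choose the numbering such that the substituent locant set {2,3,5} is lower than {4,6,7} at the first point of difference.
With this numbering: a chloro group at C-2; an ethyl group at C-5; a methyl group at C-3.
The substituents are ordered alphabetically, ignoring any di-/tri- multipliers.
Putting it together: 2-chloro-5-ethyl-3-methyloctane.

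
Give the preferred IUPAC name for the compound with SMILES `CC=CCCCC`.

The longest carbon chain that includes the multiple bond has 7 carbons, so the parent hydride is heptane.
A C=C double bond in the chain gives the infix -ene-.
Choose the numbering such that numbering from this end puts the double bond at C-2 rather than C-5.
This places the double bond between C-2 and C-3.
The name is hept-2-ene.

hept-2-ene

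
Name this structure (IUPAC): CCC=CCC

The longest carbon chain that includes the multiple bond has 6 carbons, so the parent hydride is hexane.
The chain contains a C=C double bond, so the unsaturation ending is -ene.
Numbering from either end gives identical locants here.
That gives the double bond between C-3 and C-4.
Putting it together: hex-3-ene.

hex-3-ene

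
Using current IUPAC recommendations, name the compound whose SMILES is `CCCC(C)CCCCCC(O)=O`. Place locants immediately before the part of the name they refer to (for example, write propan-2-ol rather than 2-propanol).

7-methyldecanoic acid

The longest carbon chain that includes the –COOH group has 10 carbons, so the parent hydride is decane.
The highest-priority functional group is a carboxylic acid (terminal –COOH), so the name ends in -oic acid.
Number the chain so that the carboxylic acid carbon is C-1 by definition.
That gives a methyl group at C-7.
Putting it together: 7-methyldecanoic acid.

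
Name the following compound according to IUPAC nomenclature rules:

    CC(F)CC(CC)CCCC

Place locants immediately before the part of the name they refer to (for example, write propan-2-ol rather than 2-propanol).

The parent chain contains 8 carbons (octane).
The numbering direction is chosen so that the substituent locant set {2,4} is lower than {5,7} at the first point of difference.
That gives an ethyl group at C-4; a fluoro group at C-2.
Substituent prefixes are cited in alphabetical order (multiplying prefixes like di-/tri- are ignored for ordering).
Putting it together: 4-ethyl-2-fluorooctane.

4-ethyl-2-fluorooctane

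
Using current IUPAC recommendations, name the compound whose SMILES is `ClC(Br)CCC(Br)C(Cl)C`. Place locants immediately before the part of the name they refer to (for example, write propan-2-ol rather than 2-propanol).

The longest carbon chain is 6 atoms: the parent is hexane.
The numbering direction is chosen so that the substituent locant set {1,1,4,5} is lower than {2,3,6,6} at the first point of difference.
That gives bromo groups at C-1 and C-4; chloro groups at C-1 and C-5.
Substituent prefixes are cited in alphabetical order (multiplying prefixes like di-/tri- are ignored for ordering).
The name is 1,4-dibromo-1,5-dichlorohexane.

1,4-dibromo-1,5-dichlorohexane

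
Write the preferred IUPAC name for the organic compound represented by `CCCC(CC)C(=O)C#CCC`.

Counting along the main chain through the carbonyl and the multiple bond gives 9 carbons: the parent is nonane.
A ketone (C=O on an internal carbon) is the principal characteristic group, giving the suffix -one.
The chain contains a C≡C triple bond, so the unsaturation ending is -yne.
Number the chain so that numbering from this end puts the triple bond at C-3 rather than C-6.
This places the carbonyl at C-5; the triple bond between C-3 and C-4; an ethyl group at C-6.
The name is 6-ethylnon-3-yn-5-one.

6-ethylnon-3-yn-5-one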